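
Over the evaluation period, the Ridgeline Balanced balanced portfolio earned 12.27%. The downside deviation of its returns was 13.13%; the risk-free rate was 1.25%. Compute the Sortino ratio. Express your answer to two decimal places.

Sortino = (Rp − Rf) / σd = (12.27% − 1.25%) / 13.13% = 11.02% / 13.13% = 0.8393

0.84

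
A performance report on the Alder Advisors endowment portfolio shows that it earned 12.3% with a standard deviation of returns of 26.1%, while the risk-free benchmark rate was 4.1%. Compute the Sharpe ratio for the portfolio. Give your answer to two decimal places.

0.31

Sharpe = (Rp − Rf) / σp = (12.3% − 4.1%) / 26.1% = 8.20% / 26.1% = 0.3142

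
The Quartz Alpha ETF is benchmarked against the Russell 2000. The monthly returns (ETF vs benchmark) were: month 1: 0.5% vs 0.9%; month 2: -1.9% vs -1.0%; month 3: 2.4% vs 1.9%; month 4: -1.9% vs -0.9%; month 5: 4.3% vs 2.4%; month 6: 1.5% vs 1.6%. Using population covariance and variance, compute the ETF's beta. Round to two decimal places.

r̄p = 0.8167%,  r̄m = 0.8167%
Cov = Σ(rp − r̄p)(rm − r̄m) / 6 = 2.8897
Var(rm) = Σ(rm − r̄m)² / 6 = 1.7581
β = Cov / Var = 2.8897 / 1.7581 = 1.6436

1.64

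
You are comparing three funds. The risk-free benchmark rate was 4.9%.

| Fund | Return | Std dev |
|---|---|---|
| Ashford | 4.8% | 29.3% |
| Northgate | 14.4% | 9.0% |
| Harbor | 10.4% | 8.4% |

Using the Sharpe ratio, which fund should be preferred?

Northgate

Ashford: Sharpe ratio = (4.8% − 4.9%) / 29.3% = -0.003
Northgate: Sharpe ratio = (14.4% − 4.9%) / 9.0% = 1.056
Harbor: Sharpe ratio = (10.4% − 4.9%) / 8.4% = 0.655
Highest: Northgate (1.056).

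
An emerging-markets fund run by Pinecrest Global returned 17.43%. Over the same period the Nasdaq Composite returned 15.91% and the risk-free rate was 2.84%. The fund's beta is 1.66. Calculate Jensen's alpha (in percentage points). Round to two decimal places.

CAPM expected return = Rf + β(Rm − Rf) = 2.84% + 1.66 × (15.91% − 2.84%) = 2.84 + 1.66 × 13.07 = 24.5362%
Jensen's α = Rp − E[R] = 17.43% − 24.5362% = -7.1062

-7.11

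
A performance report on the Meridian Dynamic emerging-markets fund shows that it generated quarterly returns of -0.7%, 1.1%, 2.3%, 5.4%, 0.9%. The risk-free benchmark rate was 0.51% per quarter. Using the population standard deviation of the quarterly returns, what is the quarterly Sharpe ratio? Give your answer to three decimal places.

0.633

μ = (-0.7 + 1.1 + 2.3 + 5.4 + 0.9) / 5 = 1.8000%
Population σ = √[Σ(r − μ)² / 5] = √[20.7600 / 5] = √4.1520 = 2.0376%
Sharpe = (μ − rf) / σ = (1.8000 − 0.51) / 2.0376 = 1.2900 / 2.0376 = 0.6331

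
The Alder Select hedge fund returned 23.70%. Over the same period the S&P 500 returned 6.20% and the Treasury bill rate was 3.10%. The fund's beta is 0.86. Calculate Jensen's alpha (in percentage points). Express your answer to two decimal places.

CAPM expected return = Rf + β(Rm − Rf) = 3.10% + 0.86 × (6.20% − 3.10%) = 3.1 + 0.86 × 3.10 = 5.7660%
Jensen's α = Rp − E[R] = 23.70% − 5.7660% = 17.9340

17.93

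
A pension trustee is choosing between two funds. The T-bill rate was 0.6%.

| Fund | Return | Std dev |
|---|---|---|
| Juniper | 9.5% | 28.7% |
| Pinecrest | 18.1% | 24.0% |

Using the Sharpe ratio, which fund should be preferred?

Pinecrest

Juniper: Sharpe ratio = (9.5% − 0.6%) / 28.7% = 0.310
Pinecrest: Sharpe ratio = (18.1% − 0.6%) / 24.0% = 0.729
Highest: Pinecrest (0.729).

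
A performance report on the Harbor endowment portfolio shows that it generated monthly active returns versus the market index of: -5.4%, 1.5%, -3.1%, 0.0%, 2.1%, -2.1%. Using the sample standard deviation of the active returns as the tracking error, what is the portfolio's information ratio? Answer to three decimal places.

-0.404

r̄ = (-5.4 + 1.5 − 3.1 + 0 + 2.1 − 2.1) / 6 = -7.00 / 6 = -1.1667%
Σ(r − r̄)² = (-5.4 − (-1.1667))² + (1.5 − (-1.1667))² + … = 41.6733
σ = √[41.6733 / 5] = 2.8870%
IR = r̄ / tracking error = -1.1667 / 2.8870 = -0.4041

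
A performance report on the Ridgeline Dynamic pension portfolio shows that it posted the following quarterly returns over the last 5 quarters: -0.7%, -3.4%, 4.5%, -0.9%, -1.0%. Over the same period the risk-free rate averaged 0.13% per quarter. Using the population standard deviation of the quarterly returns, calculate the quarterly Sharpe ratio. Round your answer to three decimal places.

Mean return r̄ = -1.50 / 5 = -0.3000%
Σ(r − r̄)² = (-0.7 − (-0.3000))² + (-3.4 − (-0.3000))² + (4.5 − (-0.3000))² + … = 33.6600
population σ = √(33.6600 / 5) = √6.7320 = 2.5946%
Sharpe = (r̄ − rf) / σ = (-0.3000 − 0.13) / 2.5946 = -0.4300 / 2.5946 = -0.1657

-0.166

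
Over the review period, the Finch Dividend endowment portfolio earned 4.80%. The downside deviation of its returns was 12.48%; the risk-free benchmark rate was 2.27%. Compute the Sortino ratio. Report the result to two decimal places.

Sortino = (Rp − Rf) / σd = (4.80% − 2.27%) / 12.48% = 2.53% / 12.48% = 0.2027

0.20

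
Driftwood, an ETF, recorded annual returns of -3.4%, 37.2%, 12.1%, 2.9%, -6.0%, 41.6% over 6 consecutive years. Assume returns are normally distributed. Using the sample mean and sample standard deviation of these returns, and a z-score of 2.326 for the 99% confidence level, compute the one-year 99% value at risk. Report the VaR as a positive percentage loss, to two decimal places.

33.94

μ = (-3.4 + 37.2 + 12.1 + 2.9 − 6 + 41.6) / 6 = 14.0667%
Σ(r − μ)² = 2129.5533; sample σ = √(2129.5533/5) = 20.6376%
VaR = −(μ − z·σ) = −(14.0667 − 2.326 × 20.6376) = −(-33.9364) = 33.9364%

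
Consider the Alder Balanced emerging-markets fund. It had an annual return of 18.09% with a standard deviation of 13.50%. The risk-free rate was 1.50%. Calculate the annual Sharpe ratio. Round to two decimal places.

1.23

Sharpe = (Rp − Rf) / σp = (18.09% − 1.50%) / 13.50% = 16.59% / 13.50% = 1.2289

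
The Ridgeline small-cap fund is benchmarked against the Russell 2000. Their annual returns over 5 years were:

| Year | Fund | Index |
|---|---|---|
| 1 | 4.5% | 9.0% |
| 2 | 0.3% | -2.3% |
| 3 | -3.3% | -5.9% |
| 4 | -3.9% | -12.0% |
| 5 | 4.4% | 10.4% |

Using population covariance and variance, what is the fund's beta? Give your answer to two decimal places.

0.41

r̄p = 0.4000%,  r̄m = -0.1600%
Cov = Σ(rp − r̄p)(rm − r̄m) / 5 = 30.4320
Var(rm) = Σ(rm − r̄m)² / 5 = 74.6264
β = Cov / Var = 30.4320 / 74.6264 = 0.4078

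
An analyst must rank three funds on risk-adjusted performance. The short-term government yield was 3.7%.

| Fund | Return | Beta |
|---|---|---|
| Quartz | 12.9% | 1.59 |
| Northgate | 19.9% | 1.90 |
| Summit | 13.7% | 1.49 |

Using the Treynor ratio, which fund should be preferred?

Northgate

Quartz: Treynor = (12.9% − 3.7%) / 1.59 = 5.786
Northgate: Treynor = (19.9% − 3.7%) / 1.90 = 8.526
Summit: Treynor = (13.7% − 3.7%) / 1.49 = 6.711
Highest: Northgate (8.526).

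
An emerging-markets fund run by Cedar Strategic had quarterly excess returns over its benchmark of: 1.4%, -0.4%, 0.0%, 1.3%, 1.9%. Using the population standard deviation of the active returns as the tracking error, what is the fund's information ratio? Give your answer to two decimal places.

0.95

Mean return r̄ = 4.20 / 5 = 0.8400%
Σ(r − r̄)² = 3.8920; population σ = √(3.8920/5) = 0.8823%
IR = r̄ / tracking error = 0.8400 / 0.8823 = 0.9521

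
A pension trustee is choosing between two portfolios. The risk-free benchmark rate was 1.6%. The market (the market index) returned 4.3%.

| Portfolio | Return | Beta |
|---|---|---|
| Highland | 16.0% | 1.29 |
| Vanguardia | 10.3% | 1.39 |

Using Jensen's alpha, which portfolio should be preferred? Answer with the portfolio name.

Highland

Highland: α = 16.0% − [1.6% + 1.29 × (4.3% − 1.6%)] = 10.917
Vanguardia: α = 10.3% − [1.6% + 1.39 × (4.3% − 1.6%)] = 4.947
Highest: Highland (10.917).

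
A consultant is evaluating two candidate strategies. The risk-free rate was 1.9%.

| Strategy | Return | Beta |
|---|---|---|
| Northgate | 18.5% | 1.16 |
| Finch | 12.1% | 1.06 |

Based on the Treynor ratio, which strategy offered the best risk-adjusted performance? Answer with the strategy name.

Northgate: Treynor = (18.5% − 1.9%) / 1.16 = 14.310
Finch: Treynor = (12.1% − 1.9%) / 1.06 = 9.623
Highest: Northgate (14.310).

Northgate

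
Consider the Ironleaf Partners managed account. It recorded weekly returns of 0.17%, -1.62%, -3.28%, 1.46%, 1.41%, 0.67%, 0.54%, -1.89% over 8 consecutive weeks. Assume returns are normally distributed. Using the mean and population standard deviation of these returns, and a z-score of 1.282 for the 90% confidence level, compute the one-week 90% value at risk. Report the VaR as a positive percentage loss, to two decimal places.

2.40

μ = (0.17 − 1.62 − 3.28 + 1.46 + 1.41 + 0.67 + 0.54 − 1.89) / 8 = -0.3175%
Population std dev = √[21.0376 / 8] = 1.6216%
VaR = −(μ − z·σ) = −(-0.3175 − 1.282 × 1.6216) = −(-2.3964) = 2.3964%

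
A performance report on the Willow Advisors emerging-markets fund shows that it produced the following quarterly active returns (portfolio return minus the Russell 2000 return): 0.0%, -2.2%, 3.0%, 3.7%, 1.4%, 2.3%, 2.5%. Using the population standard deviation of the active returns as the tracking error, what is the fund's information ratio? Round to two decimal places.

r̄ = (0 − 2.2 + 3 + 3.7 + 1.4 + 2.3 + 2.5) / 7 = 1.5286%
Population σ = √[Σ(r − r̄)² / 7] = √[24.6743 / 7] = √3.5249 = 1.8775%
IR = r̄ / tracking error = 1.5286 / 1.8775 = 0.8142

0.81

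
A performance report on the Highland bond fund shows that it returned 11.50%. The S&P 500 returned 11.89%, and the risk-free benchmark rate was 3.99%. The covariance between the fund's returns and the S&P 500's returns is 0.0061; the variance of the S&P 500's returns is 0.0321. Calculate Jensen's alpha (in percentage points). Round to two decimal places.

6.01

β = Cov / Var = 0.0061 / 0.0321 = 0.1900
E[R] = Rf + β(Rm − Rf) = 3.99% + 0.1900 × (11.89% − 3.99%) = 5.4910%
α = Rp − E[R] = 11.50% − 5.4910% = 6.0090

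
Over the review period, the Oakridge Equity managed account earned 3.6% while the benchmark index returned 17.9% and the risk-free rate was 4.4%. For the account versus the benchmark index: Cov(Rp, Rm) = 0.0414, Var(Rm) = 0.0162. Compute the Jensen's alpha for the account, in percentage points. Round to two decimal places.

β = Cov / Var = 0.0414 / 0.0162 = 2.5556
E[R] = Rf + β(Rm − Rf) = 4.4% + 2.5556 × (17.9% − 4.4%) = 38.9006%
α = Rp − E[R] = 3.6% − 38.9006% = -35.3006

-35.30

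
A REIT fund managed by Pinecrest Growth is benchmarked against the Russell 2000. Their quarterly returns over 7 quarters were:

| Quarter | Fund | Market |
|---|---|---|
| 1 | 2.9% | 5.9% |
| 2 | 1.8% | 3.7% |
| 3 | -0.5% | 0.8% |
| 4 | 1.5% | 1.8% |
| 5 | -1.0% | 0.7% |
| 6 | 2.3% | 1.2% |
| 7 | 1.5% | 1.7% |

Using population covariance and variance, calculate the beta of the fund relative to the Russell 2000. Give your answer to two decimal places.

r̄p = 1.2143%,  r̄m = 2.2571%
Cov = Σ(rp − r̄p)(rm − r̄m) / 7 = 1.6420
Var(rm) = Σ(rm − r̄m)² / 7 = 3.0767
β = Cov / Var = 1.6420 / 3.0767 = 0.5337

0.53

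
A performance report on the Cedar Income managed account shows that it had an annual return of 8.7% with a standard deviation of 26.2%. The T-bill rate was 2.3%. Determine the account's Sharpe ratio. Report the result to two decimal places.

0.24

Sharpe = (Rp − Rf) / σp = (8.7% − 2.3%) / 26.2% = 6.40% / 26.2% = 0.2443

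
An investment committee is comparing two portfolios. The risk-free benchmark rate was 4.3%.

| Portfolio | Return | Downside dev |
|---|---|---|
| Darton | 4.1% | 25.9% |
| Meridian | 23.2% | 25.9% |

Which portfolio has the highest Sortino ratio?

Meridian

Darton: Sortino ratio = (4.1% − 4.3%) / 25.9% = -0.008
Meridian: Sortino ratio = (23.2% − 4.3%) / 25.9% = 0.730
Highest: Meridian (0.730).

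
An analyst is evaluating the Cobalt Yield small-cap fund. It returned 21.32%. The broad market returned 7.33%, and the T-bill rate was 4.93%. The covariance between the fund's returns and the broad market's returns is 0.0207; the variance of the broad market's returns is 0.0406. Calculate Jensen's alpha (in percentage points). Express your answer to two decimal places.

15.17

β = Cov / Var = 0.0207 / 0.0406 = 0.5099
E[R] = Rf + β(Rm − Rf) = 4.93% + 0.5099 × (7.33% − 4.93%) = 6.1538%
α = Rp − E[R] = 21.32% − 6.1538% = 15.1662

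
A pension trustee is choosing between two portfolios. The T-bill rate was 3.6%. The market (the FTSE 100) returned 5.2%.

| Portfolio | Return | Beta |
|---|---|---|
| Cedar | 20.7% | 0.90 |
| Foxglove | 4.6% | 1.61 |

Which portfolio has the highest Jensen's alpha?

Cedar: α = 20.7% − [3.6% + 0.90 × (5.2% − 3.6%)] = 15.660
Foxglove: α = 4.6% − [3.6% + 1.61 × (5.2% − 3.6%)] = -1.576
Highest: Cedar (15.660).

Cedar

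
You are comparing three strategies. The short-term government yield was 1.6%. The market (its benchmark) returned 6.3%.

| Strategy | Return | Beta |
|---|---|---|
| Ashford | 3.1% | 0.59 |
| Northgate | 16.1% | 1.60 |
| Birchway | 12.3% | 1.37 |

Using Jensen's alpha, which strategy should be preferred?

Northgate

Ashford: α = 3.1% − [1.6% + 0.59 × (6.3% − 1.6%)] = -1.273
Northgate: α = 16.1% − [1.6% + 1.60 × (6.3% − 1.6%)] = 6.980
Birchway: α = 12.3% − [1.6% + 1.37 × (6.3% − 1.6%)] = 4.261
Highest: Northgate (6.980).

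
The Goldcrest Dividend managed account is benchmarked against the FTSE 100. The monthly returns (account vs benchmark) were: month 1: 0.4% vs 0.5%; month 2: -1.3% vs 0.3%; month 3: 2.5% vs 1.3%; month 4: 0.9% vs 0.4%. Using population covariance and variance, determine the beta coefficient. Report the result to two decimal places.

2.96

r̄p = 0.6250%,  r̄m = 0.6250%
Cov = Σ(rp − r̄p)(rm − r̄m) / 4 = 0.4644
Var(rm) = Σ(rm − r̄m)² / 4 = 0.1569
β = Cov / Var = 0.4644 / 0.1569 = 2.9598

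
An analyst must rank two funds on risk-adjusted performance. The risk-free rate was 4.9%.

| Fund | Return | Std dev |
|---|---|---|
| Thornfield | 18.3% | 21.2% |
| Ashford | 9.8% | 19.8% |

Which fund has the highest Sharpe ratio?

Thornfield: Sharpe ratio = (18.3% − 4.9%) / 21.2% = 0.632
Ashford: Sharpe ratio = (9.8% − 4.9%) / 19.8% = 0.247
Highest: Thornfield (0.632).

Thornfield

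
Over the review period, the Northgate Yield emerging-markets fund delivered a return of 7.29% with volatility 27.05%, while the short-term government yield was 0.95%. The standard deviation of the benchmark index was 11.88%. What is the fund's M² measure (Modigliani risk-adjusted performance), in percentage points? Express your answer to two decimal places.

Sharpe = (Rp − Rf) / σp = (7.29% − 0.95%) / 27.05% = 0.2344
M² = Rf + Sharpe × σm = 0.95% + 0.2344 × 11.88% = 3.7347%

3.73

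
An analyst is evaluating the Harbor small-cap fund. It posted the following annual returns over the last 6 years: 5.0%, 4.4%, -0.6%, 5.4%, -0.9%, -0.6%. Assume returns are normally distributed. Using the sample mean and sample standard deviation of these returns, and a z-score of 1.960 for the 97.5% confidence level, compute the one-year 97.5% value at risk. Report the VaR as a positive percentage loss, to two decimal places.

3.97

Mean return μ = 12.70 / 6 = 2.1167%
Sample std dev = √[48.1683 / 5] = 3.1038%
VaR = −(μ − z·σ) = −(2.1167 − 1.960 × 3.1038) = −(-3.9667) = 3.9667%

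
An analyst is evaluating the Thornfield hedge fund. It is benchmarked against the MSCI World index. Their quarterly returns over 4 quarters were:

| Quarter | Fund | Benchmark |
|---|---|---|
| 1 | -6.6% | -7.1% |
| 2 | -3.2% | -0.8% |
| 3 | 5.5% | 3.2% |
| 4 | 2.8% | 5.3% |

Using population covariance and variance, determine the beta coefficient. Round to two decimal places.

r̄p = -0.3750%,  r̄m = 0.1500%
Cov = Σ(rp − r̄p)(rm − r̄m) / 4 = 20.5213
Var(rm) = Σ(rm − r̄m)² / 4 = 22.3225
β = Cov / Var = 20.5213 / 22.3225 = 0.9193

0.92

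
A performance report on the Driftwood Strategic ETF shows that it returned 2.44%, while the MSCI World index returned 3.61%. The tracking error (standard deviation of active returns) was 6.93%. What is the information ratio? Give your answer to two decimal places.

IR = (Rp − Rb) / TE = (2.44% − 3.61%) / 6.93% = -1.17% / 6.93% = -0.1688

-0.17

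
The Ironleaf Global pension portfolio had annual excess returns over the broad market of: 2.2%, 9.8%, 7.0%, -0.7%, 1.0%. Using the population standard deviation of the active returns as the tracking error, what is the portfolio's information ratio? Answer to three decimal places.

r̄ = (2.2 + 9.8 + 7 − 0.7 + 1) / 5 = 19.30 / 5 = 3.8600%
Population σ = √[Σ(r − r̄)² / 5] = √[76.8720 / 5] = √15.3744 = 3.9210%
IR = r̄ / tracking error = 3.8600 / 3.9210 = 0.9844

0.984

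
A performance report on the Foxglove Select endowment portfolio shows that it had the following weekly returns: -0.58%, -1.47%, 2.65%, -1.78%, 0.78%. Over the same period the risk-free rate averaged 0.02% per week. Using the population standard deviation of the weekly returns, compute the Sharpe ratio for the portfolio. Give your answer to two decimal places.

r̄ = (-0.58 − 1.47 + 2.65 − 1.78 + 0.78) / 5 = -0.0800%
Population std dev = √[13.2646 / 5] = 1.6288%
Sharpe = (r̄ − rf) / σ = (-0.0800 − 0.02) / 1.6288 = -0.1000 / 1.6288 = -0.0614

-0.06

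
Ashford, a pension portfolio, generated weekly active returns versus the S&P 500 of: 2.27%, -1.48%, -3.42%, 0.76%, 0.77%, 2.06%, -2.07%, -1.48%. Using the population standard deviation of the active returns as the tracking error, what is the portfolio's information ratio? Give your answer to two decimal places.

-0.17

Mean return r̄ = -2.590 / 8 = -0.3238%
Population std dev = √[30.0906 / 8] = 1.9394%
IR = r̄ / tracking error = -0.3238 / 1.9394 = -0.1670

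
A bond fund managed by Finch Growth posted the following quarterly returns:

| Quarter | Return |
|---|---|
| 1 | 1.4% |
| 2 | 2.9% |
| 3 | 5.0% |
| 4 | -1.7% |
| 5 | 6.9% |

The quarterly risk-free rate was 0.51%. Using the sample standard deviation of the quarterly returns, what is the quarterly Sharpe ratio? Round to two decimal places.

μ = (1.4 + 2.9 + 5 − 1.7 + 6.9) / 5 = 2.9000%
Σ(r − μ)² = (1.4 − 2.9000)² + (2.9 − 2.9000)² + … = 43.8200
sample σ = √(43.8200 / 4) = √10.9550 = 3.3098%
Sharpe = (μ − rf) / σ = (2.9000 − 0.51) / 3.3098 = 2.3900 / 3.3098 = 0.7221

0.72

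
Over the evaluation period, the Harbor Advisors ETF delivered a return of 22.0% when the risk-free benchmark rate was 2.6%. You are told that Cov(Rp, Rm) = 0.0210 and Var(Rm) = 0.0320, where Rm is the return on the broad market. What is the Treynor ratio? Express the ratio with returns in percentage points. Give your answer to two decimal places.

29.56

β = Cov / Var = 0.0210 / 0.0320 = 0.6563
Treynor = (Rp − Rf) / β = (22.0% − 2.6%) / 0.6563 = 19.40 / 0.6563 = 29.5597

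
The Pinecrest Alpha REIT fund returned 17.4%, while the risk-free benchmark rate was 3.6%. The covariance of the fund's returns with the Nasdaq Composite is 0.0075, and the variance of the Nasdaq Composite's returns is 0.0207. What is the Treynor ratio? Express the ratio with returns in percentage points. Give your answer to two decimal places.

38.09

β = Cov / Var = 0.0075 / 0.0207 = 0.3623
Treynor = (Rp − Rf) / β = (17.4% − 3.6%) / 0.3623 = 13.80 / 0.3623 = 38.0900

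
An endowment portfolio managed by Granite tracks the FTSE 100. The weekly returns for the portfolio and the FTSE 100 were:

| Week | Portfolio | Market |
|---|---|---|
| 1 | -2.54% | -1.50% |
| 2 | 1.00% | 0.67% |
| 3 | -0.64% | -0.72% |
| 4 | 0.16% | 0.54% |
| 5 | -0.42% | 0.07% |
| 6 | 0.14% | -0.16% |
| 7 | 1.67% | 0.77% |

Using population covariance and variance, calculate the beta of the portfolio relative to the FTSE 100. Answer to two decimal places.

r̄p = -0.0900%,  r̄m = -0.0471%
Cov = Σ(rp − r̄p)(rm − r̄m) / 7 = 0.8902
Var(rm) = Σ(rm − r̄m)² / 7 = 0.5881
β = Cov / Var = 0.8902 / 0.5881 = 1.5137

1.51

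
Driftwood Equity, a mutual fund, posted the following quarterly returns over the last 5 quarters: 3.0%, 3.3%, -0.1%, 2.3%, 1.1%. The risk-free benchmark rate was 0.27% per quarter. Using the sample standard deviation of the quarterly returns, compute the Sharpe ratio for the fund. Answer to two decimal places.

1.17

Mean return r̄ = 9.60 / 5 = 1.9200%
Sample σ = √[Σ(r − r̄)² / 4] = √[7.9680 / 4] = √1.9920 = 1.4114%
Sharpe = (r̄ − rf) / σ = (1.9200 − 0.27) / 1.4114 = 1.6500 / 1.4114 = 1.1691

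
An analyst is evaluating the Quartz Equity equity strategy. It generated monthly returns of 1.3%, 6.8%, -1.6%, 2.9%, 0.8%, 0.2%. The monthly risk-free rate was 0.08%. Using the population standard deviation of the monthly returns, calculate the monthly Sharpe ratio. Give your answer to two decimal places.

0.63

r̄ = (1.3 + 6.8 − 1.6 + 2.9 + 0.8 + 0.2) / 6 = 10.40 / 6 = 1.7333%
Σ(r − r̄)² = (1.3 − 1.7333)² + (6.8 − 1.7333)² + (-1.6 − 1.7333)² + … = 41.5533
σ = √[41.5533 / 6] = 2.6316%
Sharpe = (r̄ − rf) / σ = (1.7333 − 0.08) / 2.6316 = 1.6533 / 2.6316 = 0.6282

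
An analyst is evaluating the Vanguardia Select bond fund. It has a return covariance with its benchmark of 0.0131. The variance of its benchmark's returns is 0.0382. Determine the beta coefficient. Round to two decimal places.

0.34

β = Cov(Rp, Rm) / Var(Rm) = 0.0131 / 0.0382 = 0.3429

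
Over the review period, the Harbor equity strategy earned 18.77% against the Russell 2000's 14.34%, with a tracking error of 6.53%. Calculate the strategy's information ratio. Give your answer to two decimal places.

0.68

IR = (Rp − Rb) / TE = (18.77% − 14.34%) / 6.53% = 4.43% / 6.53% = 0.6784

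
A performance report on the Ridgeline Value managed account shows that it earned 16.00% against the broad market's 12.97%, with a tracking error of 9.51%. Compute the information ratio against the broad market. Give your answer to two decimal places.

0.32

IR = (Rp − Rb) / TE = (16.00% − 12.97%) / 9.51% = 3.03% / 9.51% = 0.3186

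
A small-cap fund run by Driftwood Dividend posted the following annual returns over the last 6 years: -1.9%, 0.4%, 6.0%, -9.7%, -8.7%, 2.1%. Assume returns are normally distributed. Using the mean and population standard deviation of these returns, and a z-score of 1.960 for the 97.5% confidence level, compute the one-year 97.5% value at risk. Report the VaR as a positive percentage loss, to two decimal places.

r̄ = (-1.9 + 0.4 + 6 − 9.7 − 8.7 + 2.1) / 6 = -1.9667%
Σ(r − r̄)² = (-1.9 − (-1.9667))² + (0.4 − (-1.9667))² + … = 190.7533
population σ = √(190.7533 / 6) = √31.7922 = 5.6385%
VaR = −(r̄ − z·σ) = −(-1.9667 − 1.960 × 5.6385) = −(-13.0182) = 13.0182%

13.02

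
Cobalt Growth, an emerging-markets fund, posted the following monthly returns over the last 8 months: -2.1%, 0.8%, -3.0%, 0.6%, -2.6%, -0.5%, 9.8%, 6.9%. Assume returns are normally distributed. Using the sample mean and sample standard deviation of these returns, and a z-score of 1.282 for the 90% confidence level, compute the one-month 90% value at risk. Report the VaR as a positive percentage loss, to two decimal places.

4.75

r̄ = (-2.1 + 0.8 − 3 + 0.6 − 2.6 − 0.5 + 9.8 + 6.9) / 8 = 9.90 / 8 = 1.2375%
Sample σ = √[Σ(r − r̄)² / 7] = √[152.8188 / 7] = √21.8313 = 4.6724%
VaR = −(r̄ − z·σ) = −(1.2375 − 1.282 × 4.6724) = −(-4.7525) = 4.7525%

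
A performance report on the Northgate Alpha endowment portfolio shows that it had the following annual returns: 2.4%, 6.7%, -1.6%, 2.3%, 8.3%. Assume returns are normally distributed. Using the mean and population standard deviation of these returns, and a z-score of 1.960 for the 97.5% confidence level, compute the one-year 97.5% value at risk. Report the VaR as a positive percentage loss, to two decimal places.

μ = (2.4 + 6.7 − 1.6 + 2.3 + 8.3) / 5 = 18.10 / 5 = 3.6200%
Population std dev = √[61.8680 / 5] = 3.5176%
VaR = −(μ − z·σ) = −(3.6200 − 1.960 × 3.5176) = −(-3.2745) = 3.2745%

3.27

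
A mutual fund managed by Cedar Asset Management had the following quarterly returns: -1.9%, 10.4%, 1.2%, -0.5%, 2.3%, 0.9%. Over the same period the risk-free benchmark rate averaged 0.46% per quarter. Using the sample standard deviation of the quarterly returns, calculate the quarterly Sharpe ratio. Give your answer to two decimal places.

0.37

r̄ = (-1.9 + 10.4 + 1.2 − 0.5 + 2.3 + 0.9) / 6 = 2.0667%
Σ(r − r̄)² = 93.9333; sample σ = √(93.9333/5) = 4.3344%
Sharpe = (r̄ − rf) / σ = (2.0667 − 0.46) / 4.3344 = 1.6067 / 4.3344 = 0.3707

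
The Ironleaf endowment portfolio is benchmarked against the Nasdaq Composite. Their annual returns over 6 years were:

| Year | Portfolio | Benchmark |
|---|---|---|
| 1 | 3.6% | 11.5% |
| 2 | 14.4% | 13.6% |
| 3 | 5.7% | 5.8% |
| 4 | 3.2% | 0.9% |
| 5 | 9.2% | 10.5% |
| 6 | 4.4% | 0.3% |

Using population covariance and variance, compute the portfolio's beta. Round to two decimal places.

r̄p = 6.7500%,  r̄m = 7.1000%
Cov = Σ(rp − r̄p)(rm − r̄m) / 6 = 13.9250
Var(rm) = Σ(rm − r̄m)² / 6 = 26.5900
β = Cov / Var = 13.9250 / 26.5900 = 0.5237

0.52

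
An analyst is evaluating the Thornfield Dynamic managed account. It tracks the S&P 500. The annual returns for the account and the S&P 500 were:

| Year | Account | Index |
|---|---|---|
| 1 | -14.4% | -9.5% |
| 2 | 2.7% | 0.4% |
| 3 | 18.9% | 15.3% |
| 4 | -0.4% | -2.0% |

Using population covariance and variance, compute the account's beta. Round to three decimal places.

1.298

r̄p = 1.7000%,  r̄m = 1.0500%
Cov = Σ(rp − r̄p)(rm − r̄m) / 4 = 105.1775
Var(rm) = Σ(rm − r̄m)² / 4 = 81.0225
β = Cov / Var = 105.1775 / 81.0225 = 1.2981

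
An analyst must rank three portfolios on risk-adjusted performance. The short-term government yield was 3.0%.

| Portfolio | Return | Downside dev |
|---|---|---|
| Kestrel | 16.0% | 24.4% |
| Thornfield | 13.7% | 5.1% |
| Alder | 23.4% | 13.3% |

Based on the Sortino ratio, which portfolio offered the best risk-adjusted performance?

Thornfield

Kestrel: Sortino ratio = (16.0% − 3.0%) / 24.4% = 0.533
Thornfield: Sortino ratio = (13.7% − 3.0%) / 5.1% = 2.098
Alder: Sortino ratio = (23.4% − 3.0%) / 13.3% = 1.534
Highest: Thornfield (2.098).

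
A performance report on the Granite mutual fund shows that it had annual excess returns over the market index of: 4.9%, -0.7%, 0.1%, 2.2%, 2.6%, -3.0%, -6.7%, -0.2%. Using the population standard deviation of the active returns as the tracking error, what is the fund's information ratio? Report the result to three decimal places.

-0.030

Mean return r̄ = -0.80 / 8 = -0.1000%
Σ(r − r̄)² = (4.9 − (-0.1000))² + (-0.7 − (-0.1000))² + … = 89.9600
population σ = √(89.9600 / 8) = √11.2450 = 3.3534%
IR = r̄ / tracking error = -0.1000 / 3.3534 = -0.0298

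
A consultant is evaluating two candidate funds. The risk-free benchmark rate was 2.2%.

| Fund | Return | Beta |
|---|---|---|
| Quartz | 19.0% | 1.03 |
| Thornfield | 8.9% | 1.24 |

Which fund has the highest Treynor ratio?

Quartz

Quartz: Treynor = (19.0% − 2.2%) / 1.03 = 16.311
Thornfield: Treynor = (8.9% − 2.2%) / 1.24 = 5.403
Highest: Quartz (16.311).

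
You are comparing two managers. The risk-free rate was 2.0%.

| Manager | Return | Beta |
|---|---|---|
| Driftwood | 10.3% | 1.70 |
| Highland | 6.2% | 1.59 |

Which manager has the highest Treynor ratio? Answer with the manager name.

Driftwood

Driftwood: Treynor = (10.3% − 2.0%) / 1.70 = 4.882
Highland: Treynor = (6.2% − 2.0%) / 1.59 = 2.642
Highest: Driftwood (4.882).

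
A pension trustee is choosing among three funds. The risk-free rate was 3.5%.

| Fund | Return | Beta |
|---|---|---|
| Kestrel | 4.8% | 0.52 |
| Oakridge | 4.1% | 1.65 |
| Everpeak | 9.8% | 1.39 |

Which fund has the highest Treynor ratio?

Everpeak

Kestrel: Treynor = (4.8% − 3.5%) / 0.52 = 2.500
Oakridge: Treynor = (4.1% − 3.5%) / 1.65 = 0.364
Everpeak: Treynor = (9.8% − 3.5%) / 1.39 = 4.532
Highest: Everpeak (4.532).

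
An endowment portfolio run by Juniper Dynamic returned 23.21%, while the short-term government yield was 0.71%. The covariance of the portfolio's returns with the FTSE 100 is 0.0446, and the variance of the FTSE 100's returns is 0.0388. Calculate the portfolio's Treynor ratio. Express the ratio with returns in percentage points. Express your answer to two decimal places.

19.57

β = Cov / Var = 0.0446 / 0.0388 = 1.1495
Treynor = (Rp − Rf) / β = (23.21% − 0.71%) / 1.1495 = 22.50 / 1.1495 = 19.5737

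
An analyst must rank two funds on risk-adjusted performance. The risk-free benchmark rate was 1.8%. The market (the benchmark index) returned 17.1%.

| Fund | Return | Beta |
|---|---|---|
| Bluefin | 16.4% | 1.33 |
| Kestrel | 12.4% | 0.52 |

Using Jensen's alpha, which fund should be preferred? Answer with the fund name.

Kestrel

Bluefin: α = 16.4% − [1.8% + 1.33 × (17.1% − 1.8%)] = -5.749
Kestrel: α = 12.4% − [1.8% + 0.52 × (17.1% − 1.8%)] = 2.644
Highest: Kestrel (2.644).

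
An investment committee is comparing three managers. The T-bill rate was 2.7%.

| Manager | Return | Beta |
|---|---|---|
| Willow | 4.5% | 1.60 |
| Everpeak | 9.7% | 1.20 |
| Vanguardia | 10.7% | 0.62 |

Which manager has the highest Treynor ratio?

Willow: Treynor = (4.5% − 2.7%) / 1.60 = 1.125
Everpeak: Treynor = (9.7% − 2.7%) / 1.20 = 5.833
Vanguardia: Treynor = (10.7% − 2.7%) / 0.62 = 12.903
Highest: Vanguardia (12.903).

Vanguardia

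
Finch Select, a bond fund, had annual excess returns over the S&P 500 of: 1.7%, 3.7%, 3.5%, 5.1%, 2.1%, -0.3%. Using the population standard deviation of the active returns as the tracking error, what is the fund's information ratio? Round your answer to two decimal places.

1.53

r̄ = (1.7 + 3.7 + 3.5 + 5.1 + 2.1 − 0.3) / 6 = 15.80 / 6 = 2.6333%
Σ(r − r̄)² = 17.7333; population σ = √(17.7333/6) = 1.7192%
IR = r̄ / tracking error = 2.6333 / 1.7192 = 1.5317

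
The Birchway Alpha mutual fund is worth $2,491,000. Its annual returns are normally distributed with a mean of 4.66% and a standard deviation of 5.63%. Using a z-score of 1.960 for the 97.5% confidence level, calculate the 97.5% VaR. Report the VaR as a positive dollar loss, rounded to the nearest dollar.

$158,796

Return at the 97.5% tail: μ − z·σ = 4.66% − 1.960 × 5.63% = 4.66 − 11.0348 = -6.3748%
VaR = −(-6.3748%) × $2,491,000 = 6.3748% × $2,491,000 = $158,796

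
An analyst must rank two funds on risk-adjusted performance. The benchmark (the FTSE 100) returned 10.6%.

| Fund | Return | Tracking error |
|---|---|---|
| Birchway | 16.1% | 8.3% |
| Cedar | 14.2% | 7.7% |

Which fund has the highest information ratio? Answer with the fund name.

Birchway

Birchway: IR = (16.1% − 10.6%) / 8.3% = 0.663
Cedar: IR = (14.2% − 10.6%) / 7.7% = 0.468
Highest: Birchway (0.663).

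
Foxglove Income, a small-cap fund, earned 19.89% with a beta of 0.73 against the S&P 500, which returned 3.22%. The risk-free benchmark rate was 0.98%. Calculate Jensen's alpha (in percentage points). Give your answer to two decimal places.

17.27

CAPM expected return = Rf + β(Rm − Rf) = 0.98% + 0.73 × (3.22% − 0.98%) = 0.98 + 0.73 × 2.24 = 2.6152%
Jensen's α = Rp − E[R] = 19.89% − 2.6152% = 17.2748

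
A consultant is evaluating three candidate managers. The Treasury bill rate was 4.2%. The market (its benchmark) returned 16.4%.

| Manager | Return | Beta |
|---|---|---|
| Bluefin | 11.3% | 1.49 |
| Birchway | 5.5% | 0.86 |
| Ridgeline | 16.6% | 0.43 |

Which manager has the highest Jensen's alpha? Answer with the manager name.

Bluefin: α = 11.3% − [4.2% + 1.49 × (16.4% − 4.2%)] = -11.078
Birchway: α = 5.5% − [4.2% + 0.86 × (16.4% − 4.2%)] = -9.192
Ridgeline: α = 16.6% − [4.2% + 0.43 × (16.4% − 4.2%)] = 7.154
Highest: Ridgeline (7.154).

Ridgeline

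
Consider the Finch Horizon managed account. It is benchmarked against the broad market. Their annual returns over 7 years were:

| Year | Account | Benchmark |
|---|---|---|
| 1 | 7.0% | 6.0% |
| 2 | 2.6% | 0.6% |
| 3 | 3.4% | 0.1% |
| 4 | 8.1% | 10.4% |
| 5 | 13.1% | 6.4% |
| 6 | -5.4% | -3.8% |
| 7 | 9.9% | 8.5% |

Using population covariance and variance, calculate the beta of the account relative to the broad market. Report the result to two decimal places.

1.01

r̄p = 5.5286%,  r̄m = 4.0286%
Cov = Σ(rp − r̄p)(rm − r̄m) / 7 = 22.9635
Var(rm) = Σ(rm − r̄m)² / 7 = 22.6535
β = Cov / Var = 22.9635 / 22.6535 = 1.0137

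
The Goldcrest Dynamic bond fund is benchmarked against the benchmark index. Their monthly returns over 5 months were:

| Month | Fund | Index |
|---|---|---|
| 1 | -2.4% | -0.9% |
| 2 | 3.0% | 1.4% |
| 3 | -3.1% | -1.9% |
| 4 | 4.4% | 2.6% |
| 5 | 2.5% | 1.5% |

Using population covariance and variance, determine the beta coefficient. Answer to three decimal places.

r̄p = 0.8800%,  r̄m = 0.5400%
Cov = Σ(rp − r̄p)(rm − r̄m) / 5 = 5.0128
Var(rm) = Σ(rm − r̄m)² / 5 = 2.7864
β = Cov / Var = 5.0128 / 2.7864 = 1.7990

1.799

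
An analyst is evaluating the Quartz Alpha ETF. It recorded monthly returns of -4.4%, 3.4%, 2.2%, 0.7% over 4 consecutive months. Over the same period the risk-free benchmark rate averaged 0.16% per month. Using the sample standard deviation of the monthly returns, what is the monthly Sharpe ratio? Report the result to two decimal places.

0.09

Mean return r̄ = 1.90 / 4 = 0.4750%
Sample std dev = √[35.3475 / 3] = 3.4326%
Sharpe = (r̄ − rf) / σ = (0.4750 − 0.16) / 3.4326 = 0.3150 / 3.4326 = 0.0918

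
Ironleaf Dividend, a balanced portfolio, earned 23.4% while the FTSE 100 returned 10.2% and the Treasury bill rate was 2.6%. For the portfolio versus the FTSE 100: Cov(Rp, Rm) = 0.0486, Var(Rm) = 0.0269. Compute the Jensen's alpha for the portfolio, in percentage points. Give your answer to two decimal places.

7.07

β = Cov / Var = 0.0486 / 0.0269 = 1.8067
E[R] = Rf + β(Rm − Rf) = 2.6% + 1.8067 × (10.2% − 2.6%) = 16.3309%
α = Rp − E[R] = 23.4% − 16.3309% = 7.0691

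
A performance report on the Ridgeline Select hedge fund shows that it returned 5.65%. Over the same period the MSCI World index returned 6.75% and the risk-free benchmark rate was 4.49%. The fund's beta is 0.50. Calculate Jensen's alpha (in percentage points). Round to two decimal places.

CAPM expected return = Rf + β(Rm − Rf) = 4.49% + 0.50 × (6.75% − 4.49%) = 4.49 + 0.50 × 2.26 = 5.6200%
Jensen's α = Rp − E[R] = 5.65% − 5.6200% = 0.0300

0.03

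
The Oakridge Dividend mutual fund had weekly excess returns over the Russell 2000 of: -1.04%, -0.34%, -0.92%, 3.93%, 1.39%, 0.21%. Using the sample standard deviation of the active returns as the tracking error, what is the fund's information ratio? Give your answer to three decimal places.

Mean return μ = 3.230 / 6 = 0.5383%
Σ(r − μ)² = (-1.04 − 0.5383)² + (-0.34 − 0.5383)² + … = 17.7259
sample σ = √(17.7259 / 5) = √3.5452 = 1.8829%
IR = μ / tracking error = 0.5383 / 1.8829 = 0.2859

0.286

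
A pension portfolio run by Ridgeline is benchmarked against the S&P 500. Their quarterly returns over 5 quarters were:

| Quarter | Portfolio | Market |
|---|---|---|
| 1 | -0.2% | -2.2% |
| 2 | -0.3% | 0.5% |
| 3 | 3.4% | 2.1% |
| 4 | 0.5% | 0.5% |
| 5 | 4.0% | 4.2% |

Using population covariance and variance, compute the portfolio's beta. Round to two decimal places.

0.76

r̄p = 1.4800%,  r̄m = 1.0200%
Cov = Σ(rp − r̄p)(rm − r̄m) / 5 = 3.3864
Var(rm) = Σ(rm − r̄m)² / 5 = 4.4376
β = Cov / Var = 3.3864 / 4.4376 = 0.7631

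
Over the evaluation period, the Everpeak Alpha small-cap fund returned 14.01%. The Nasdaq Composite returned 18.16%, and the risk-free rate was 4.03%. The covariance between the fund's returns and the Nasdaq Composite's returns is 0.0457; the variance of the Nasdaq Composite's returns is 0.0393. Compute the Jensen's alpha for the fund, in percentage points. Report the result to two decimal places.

β = Cov / Var = 0.0457 / 0.0393 = 1.1628
E[R] = Rf + β(Rm − Rf) = 4.03% + 1.1628 × (18.16% − 4.03%) = 20.4604%
α = Rp − E[R] = 14.01% − 20.4604% = -6.4504

-6.45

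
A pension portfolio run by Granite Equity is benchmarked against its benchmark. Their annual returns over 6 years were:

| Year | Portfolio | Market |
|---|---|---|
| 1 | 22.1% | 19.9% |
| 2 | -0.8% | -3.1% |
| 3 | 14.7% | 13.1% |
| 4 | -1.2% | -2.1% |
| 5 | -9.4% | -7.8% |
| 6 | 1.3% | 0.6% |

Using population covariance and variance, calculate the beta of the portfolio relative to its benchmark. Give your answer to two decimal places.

r̄p = 4.4500%,  r̄m = 3.4333%
Cov = Σ(rp − r̄p)(rm − r̄m) / 6 = 103.2983
Var(rm) = Σ(rm − r̄m)² / 6 = 95.3522
β = Cov / Var = 103.2983 / 95.3522 = 1.0833

1.08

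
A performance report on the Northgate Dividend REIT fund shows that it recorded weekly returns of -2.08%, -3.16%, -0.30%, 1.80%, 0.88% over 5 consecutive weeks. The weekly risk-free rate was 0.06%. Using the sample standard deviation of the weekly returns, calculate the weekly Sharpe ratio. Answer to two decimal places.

r̄ = (-2.08 − 3.16 − 0.3 + 1.8 + 0.88) / 5 = -2.860 / 5 = -0.5720%
Σ(r − r̄)² = (-2.08 − (-0.5720))² + (-3.16 − (-0.5720))² + (-0.3 − (-0.5720))² + … = 16.7805
sample σ = √(16.7805 / 4) = √4.1951 = 2.0482%
Sharpe = (r̄ − rf) / σ = (-0.5720 − 0.06) / 2.0482 = -0.6320 / 2.0482 = -0.3086

-0.31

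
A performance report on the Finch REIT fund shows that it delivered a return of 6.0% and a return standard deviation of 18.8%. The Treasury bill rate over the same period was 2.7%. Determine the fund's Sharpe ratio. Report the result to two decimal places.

Sharpe = (Rp − Rf) / σp = (6.0% − 2.7%) / 18.8% = 3.30% / 18.8% = 0.1755

0.18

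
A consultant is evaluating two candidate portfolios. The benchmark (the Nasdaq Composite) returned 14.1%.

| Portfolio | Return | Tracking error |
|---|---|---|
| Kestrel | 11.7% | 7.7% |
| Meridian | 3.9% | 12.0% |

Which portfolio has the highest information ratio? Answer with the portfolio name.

Kestrel

Kestrel: IR = (11.7% − 14.1%) / 7.7% = -0.312
Meridian: IR = (3.9% − 14.1%) / 12.0% = -0.850
Highest: Kestrel (-0.312).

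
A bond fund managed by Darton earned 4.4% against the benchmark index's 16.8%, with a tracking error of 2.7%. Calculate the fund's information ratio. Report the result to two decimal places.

-4.59

IR = (Rp − Rb) / TE = (4.4% − 16.8%) / 2.7% = -12.40% / 2.7% = -4.5926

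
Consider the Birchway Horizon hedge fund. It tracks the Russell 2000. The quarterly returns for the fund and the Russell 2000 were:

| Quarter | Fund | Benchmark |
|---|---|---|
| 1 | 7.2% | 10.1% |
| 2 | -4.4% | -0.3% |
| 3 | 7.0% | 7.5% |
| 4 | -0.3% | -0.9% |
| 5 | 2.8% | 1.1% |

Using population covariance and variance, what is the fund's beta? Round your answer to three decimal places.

0.876

r̄p = 2.4600%,  r̄m = 3.5000%
Cov = Σ(rp − r̄p)(rm − r̄m) / 5 = 17.3680
Var(rm) = Σ(rm − r̄m)² / 5 = 19.8240
β = Cov / Var = 17.3680 / 19.8240 = 0.8761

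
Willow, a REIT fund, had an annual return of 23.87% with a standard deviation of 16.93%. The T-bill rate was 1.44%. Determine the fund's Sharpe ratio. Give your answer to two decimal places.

1.32

Sharpe = (Rp − Rf) / σp = (23.87% − 1.44%) / 16.93% = 22.43% / 16.93% = 1.3249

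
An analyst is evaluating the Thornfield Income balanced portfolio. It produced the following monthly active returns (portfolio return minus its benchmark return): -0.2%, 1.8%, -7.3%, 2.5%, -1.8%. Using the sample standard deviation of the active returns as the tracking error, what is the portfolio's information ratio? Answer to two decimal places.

-0.26

r̄ = (-0.2 + 1.8 − 7.3 + 2.5 − 1.8) / 5 = -1.0000%
Σ(r − r̄)² = 61.0600; sample σ = √(61.0600/4) = 3.9070%
IR = r̄ / tracking error = -1.0000 / 3.9070 = -0.2560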